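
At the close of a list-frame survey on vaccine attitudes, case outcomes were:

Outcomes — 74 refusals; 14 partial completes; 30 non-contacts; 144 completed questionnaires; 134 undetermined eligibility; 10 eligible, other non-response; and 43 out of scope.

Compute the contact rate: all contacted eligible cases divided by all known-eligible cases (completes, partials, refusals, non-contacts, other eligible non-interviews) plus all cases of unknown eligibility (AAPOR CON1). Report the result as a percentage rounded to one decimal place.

59.6%

Top → 144 + 14 + 74 + 10 = 242
Denominator → 144 + 14 + 74 + 30 + 10 + 134 = 406
CON1 = 242 / 406 = 0.5961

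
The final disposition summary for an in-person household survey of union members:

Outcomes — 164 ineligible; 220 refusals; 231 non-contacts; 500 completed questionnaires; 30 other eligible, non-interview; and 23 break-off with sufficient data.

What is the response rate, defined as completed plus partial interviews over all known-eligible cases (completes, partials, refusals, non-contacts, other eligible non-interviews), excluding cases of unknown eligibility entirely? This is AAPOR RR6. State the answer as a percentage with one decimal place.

52.1%

Num = 500 + 23 = 523
Denominator = 500 + 23 + 220 + 231 + 30 = 1004
RR6 = 523 / 1004 = 0.5209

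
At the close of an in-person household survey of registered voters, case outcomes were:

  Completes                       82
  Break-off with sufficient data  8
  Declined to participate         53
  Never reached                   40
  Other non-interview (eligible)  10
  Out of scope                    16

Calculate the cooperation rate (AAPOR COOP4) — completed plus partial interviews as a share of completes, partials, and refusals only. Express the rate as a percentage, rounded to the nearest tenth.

Num = 82 + 8 = 90
Denominator = 82 + 8 + 53 = 143
COOP4 = 90 / 143 = 0.6294

62.9%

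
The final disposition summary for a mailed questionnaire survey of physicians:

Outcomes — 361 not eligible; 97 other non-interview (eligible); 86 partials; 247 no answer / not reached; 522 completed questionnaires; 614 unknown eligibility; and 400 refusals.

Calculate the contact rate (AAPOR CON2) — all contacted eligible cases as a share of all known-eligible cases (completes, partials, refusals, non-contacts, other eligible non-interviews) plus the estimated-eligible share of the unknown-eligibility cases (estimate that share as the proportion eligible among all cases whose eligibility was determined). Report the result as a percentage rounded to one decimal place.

60.2%

Numerator → 522 + 86 + 400 + 97 = 1105
Determined eligible → 522 + 86 + 400 + 247 + 97 = 1352
e = 1352 / (1352 + 361) = 1352 / 1713 = 0.7893
Eligible share of unknowns → 0.7893 × 614 = 484.63
Denom → 1352 + 484.63 = 1836.63
CON2 = 1105 / 1836.63 = 0.6016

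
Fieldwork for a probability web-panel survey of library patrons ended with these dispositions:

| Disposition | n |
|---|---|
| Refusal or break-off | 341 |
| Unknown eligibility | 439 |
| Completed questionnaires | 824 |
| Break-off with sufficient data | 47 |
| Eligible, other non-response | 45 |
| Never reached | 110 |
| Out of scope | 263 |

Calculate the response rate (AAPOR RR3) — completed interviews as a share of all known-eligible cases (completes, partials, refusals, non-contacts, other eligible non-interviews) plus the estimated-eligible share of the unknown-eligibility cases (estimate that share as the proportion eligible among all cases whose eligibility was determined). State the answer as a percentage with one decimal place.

Numerator = 824
Known eligible = 824 + 47 + 341 + 110 + 45 = 1367
e = 1367 / (1367 + 263) = 1367 / 1630 = 0.8387
Estimated eligible among unknowns = 0.8387 × 439 = 368.19
Denominator = 1367 + 368.19 = 1735.19
RR3 = 824 / 1735.19 = 0.4749

47.5%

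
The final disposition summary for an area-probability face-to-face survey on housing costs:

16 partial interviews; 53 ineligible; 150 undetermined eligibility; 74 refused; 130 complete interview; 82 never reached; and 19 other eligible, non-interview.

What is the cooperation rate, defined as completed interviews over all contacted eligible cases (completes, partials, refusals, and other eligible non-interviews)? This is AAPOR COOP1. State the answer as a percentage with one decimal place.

Top: 130
Denom: 130 + 16 + 74 + 19 = 239
COOP1 = 130 / 239 = 0.5439

54.4%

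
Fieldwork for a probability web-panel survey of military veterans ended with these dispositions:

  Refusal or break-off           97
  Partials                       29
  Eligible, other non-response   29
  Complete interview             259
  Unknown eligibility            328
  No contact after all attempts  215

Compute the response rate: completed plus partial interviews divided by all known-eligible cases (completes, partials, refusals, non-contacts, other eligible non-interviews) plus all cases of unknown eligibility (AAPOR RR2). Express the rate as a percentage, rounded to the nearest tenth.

30.1%

Num → 259 + 29 = 288
Base → 259 + 29 + 97 + 215 + 29 + 328 = 957
RR2 = 288 / 957 = 0.3009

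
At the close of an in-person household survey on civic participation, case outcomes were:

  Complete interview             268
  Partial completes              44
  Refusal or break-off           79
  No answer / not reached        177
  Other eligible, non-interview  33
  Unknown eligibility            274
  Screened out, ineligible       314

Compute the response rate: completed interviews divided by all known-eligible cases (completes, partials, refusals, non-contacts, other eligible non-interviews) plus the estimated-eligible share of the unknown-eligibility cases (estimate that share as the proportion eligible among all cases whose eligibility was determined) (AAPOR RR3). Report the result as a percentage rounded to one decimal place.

34.3%

Top → 268
Known eligible → 268 + 44 + 79 + 177 + 33 = 601
e = 601 / (601 + 314) = 601 / 915 = 0.6568
Eligible share of unknowns → 0.6568 × 274 = 179.96
Base → 601 + 179.96 = 780.96
RR3 = 268 / 780.96 = 0.3432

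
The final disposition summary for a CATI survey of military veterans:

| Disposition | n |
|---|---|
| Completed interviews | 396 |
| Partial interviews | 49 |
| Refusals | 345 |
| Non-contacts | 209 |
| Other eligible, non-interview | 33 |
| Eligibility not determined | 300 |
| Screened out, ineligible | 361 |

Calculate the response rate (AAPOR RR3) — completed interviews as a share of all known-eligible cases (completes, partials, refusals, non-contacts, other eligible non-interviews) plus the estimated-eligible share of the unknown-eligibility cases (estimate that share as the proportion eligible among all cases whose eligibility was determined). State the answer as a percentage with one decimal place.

31.6%

Num: 396
Known eligible: 396 + 49 + 345 + 209 + 33 = 1032
e = 1032 / (1032 + 361) = 1032 / 1393 = 0.7408
Eligible share of unknowns: 0.7408 × 300 = 222.24
Base: 1032 + 222.24 = 1254.24
RR3 = 396 / 1254.24 = 0.3157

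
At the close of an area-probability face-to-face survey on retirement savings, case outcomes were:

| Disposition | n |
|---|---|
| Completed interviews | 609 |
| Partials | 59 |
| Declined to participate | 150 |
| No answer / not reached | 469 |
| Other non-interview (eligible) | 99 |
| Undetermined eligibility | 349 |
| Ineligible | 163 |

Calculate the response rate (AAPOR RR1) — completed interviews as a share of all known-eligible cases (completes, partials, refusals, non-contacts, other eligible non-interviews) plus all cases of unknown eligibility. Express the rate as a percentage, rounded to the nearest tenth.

Numerator → 609
Denominator → 609 + 59 + 150 + 469 + 99 + 349 = 1735
RR1 = 609 / 1735 = 0.3510

35.1%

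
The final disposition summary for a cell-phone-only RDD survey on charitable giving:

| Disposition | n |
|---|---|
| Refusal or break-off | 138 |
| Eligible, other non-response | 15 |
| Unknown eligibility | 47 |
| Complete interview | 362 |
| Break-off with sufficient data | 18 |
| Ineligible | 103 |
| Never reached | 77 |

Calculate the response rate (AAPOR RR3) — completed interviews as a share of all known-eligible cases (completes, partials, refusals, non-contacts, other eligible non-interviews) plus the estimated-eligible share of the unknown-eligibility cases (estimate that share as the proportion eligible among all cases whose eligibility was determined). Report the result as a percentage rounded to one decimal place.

55.7%

Numerator = 362
Eligible (known) = 362 + 18 + 138 + 77 + 15 = 610
e = 610 / (610 + 103) = 610 / 713 = 0.8555
Estimated eligible among unknowns = 0.8555 × 47 = 40.21
Base = 610 + 40.21 = 650.21
RR3 = 362 / 650.21 = 0.5567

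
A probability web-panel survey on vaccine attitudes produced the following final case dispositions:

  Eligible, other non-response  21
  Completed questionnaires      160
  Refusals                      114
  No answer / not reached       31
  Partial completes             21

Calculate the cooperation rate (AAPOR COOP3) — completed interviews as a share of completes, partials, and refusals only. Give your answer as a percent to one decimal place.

Top: 160
Base: 160 + 21 + 114 = 295
COOP3 = 160 / 295 = 0.5424

54.2%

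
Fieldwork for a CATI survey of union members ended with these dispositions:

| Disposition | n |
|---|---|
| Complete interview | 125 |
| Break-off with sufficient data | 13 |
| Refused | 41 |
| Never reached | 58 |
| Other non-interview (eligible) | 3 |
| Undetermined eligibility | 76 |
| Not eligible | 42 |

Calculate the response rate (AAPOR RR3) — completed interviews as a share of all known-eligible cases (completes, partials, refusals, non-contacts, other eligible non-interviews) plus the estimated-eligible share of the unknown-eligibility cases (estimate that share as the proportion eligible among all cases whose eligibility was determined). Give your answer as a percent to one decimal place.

41.0%

Num = 125
Known eligible = 125 + 13 + 41 + 58 + 3 = 240
e = 240 / (240 + 42) = 240 / 282 = 0.8511
Estimated eligible among unknowns = 0.8511 × 76 = 64.68
Base = 240 + 64.68 = 304.68
RR3 = 125 / 304.68 = 0.4103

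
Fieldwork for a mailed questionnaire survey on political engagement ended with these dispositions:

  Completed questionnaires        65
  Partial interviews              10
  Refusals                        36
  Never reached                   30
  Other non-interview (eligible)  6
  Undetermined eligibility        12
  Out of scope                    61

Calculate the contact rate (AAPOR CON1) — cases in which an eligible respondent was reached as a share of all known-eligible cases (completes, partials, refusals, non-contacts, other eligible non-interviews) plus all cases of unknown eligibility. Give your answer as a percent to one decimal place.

73.6%

Num = 65 + 10 + 36 + 6 = 117
Denominator = 65 + 10 + 36 + 30 + 6 + 12 = 159
CON1 = 117 / 159 = 0.7358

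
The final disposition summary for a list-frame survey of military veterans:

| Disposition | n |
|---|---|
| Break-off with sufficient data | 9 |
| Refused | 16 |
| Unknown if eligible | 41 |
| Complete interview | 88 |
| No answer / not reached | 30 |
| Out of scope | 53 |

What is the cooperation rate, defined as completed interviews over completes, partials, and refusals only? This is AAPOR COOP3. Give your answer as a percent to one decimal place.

77.9%

Num → 88
Base → 88 + 9 + 16 = 113
COOP3 = 88 / 113 = 0.7788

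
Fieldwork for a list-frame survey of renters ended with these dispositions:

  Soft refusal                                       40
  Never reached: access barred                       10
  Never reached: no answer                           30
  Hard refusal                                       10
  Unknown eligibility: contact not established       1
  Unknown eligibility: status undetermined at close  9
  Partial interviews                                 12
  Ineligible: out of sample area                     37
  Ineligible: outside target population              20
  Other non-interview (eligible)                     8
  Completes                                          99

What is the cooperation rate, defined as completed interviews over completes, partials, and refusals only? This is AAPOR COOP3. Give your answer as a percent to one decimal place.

61.5%

Refusals = 10 + 40 = 50
Non-contacts = 30 + 10 = 40
Undetermined eligibility = 1 + 9 = 10
Not eligible = 20 + 37 = 57
Num: 99
Denom: 99 + 12 + 50 = 161
COOP3 = 99 / 161 = 0.6149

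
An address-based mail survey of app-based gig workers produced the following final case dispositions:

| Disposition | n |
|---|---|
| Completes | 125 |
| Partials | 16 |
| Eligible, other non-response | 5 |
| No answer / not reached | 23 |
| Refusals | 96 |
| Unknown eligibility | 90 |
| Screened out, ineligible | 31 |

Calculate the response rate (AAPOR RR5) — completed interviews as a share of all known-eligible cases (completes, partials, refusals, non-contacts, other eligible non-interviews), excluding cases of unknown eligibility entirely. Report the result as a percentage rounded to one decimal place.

Numerator → 125
Base → 125 + 16 + 96 + 23 + 5 = 265
RR5 = 125 / 265 = 0.4717

47.2%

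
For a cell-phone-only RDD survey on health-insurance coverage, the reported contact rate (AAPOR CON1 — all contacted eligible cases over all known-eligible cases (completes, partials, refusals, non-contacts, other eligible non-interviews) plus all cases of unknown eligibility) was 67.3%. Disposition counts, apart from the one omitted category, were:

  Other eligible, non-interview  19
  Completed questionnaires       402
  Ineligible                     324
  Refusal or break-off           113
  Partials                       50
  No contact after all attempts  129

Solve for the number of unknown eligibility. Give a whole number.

Num → 402 + 50 + 113 + 19 = 584
CON1 = 584 / D = 0.673
D = 584 / 0.673 = 867.8
Other denominator terms total 713
unknown eligibility = 867.8 − 713 ≈ 155

155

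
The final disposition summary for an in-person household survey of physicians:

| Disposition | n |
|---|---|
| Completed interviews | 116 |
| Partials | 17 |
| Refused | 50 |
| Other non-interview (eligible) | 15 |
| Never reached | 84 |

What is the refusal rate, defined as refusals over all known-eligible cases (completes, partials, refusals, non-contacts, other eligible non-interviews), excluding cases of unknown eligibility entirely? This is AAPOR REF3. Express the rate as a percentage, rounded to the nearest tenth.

Num: 50
Denominator: 116 + 17 + 50 + 84 + 15 = 282
REF3 = 50 / 282 = 0.1773

17.7%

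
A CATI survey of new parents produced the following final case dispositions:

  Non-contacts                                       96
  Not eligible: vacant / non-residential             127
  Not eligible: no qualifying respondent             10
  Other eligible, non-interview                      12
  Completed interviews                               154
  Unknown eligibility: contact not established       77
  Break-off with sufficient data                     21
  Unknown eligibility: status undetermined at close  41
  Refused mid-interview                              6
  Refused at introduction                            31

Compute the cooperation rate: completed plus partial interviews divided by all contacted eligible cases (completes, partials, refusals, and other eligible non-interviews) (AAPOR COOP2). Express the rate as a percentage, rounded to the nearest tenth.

Declined to participate = 31 + 6 = 37
Unknown if eligible = 77 + 41 = 118
Out of scope = 10 + 127 = 137
Num = 154 + 21 = 175
Denom = 154 + 21 + 37 + 12 = 224
COOP2 = 175 / 224 = 0.7812

78.1%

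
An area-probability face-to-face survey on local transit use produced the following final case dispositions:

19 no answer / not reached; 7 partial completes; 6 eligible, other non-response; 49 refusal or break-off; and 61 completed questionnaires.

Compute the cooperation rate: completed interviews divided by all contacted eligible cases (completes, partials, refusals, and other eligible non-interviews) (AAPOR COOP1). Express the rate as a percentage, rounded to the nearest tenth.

Numerator: 61
Base: 61 + 7 + 49 + 6 = 123
COOP1 = 61 / 123 = 0.4959

49.6%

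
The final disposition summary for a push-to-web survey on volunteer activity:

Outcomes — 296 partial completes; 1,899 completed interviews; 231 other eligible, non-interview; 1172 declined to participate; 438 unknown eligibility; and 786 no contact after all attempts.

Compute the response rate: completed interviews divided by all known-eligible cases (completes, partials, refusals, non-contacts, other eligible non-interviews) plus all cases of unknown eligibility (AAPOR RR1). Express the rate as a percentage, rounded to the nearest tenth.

Top = 1899
Base = 1899 + 296 + 1172 + 786 + 231 + 438 = 4822
RR1 = 1899 / 4822 = 0.3938

39.4%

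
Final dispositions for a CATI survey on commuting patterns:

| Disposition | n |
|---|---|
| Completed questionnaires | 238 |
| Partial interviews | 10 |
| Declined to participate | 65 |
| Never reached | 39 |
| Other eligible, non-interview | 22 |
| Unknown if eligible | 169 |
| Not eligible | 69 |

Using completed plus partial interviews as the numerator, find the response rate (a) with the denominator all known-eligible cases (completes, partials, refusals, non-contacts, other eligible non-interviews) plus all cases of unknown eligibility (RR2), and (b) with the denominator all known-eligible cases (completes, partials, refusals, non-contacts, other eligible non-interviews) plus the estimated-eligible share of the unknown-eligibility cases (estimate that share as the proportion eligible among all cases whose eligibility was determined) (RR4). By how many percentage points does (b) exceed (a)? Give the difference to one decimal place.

Num → 238 + 10 = 248
Denominator → 238 + 10 + 65 + 39 + 22 + 169 = 543
RR2 = 248 / 543 = 0.4567
Eligible (known) → 238 + 10 + 65 + 39 + 22 = 374
e = 374 / (374 + 69) = 374 / 443 = 0.8442
Estimated eligible among unknowns → 0.8442 × 169 = 142.67
Denominator → 374 + 142.67 = 516.67
RR4 = 248 / 516.67 = 0.4800
Difference = 48.00 − 45.67 = 2.33 percentage points

2.3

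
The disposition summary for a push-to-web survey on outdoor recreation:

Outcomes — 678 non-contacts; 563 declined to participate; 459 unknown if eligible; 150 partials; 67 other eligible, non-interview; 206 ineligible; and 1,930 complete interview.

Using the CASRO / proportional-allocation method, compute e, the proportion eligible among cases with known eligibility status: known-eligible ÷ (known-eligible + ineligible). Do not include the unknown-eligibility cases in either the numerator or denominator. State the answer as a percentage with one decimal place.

Eligible (known) → 1930 + 150 + 563 + 678 + 67 = 3388
e = 3388 / (3388 + 206) = 3388 / 3594 = 0.9427

94.3%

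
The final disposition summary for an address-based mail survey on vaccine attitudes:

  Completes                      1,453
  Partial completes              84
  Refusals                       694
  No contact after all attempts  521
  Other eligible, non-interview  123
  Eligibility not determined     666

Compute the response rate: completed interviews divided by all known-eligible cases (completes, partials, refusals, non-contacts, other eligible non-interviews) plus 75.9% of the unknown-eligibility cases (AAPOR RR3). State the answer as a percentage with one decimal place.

Top → 1453
Known eligible → 1453 + 84 + 694 + 521 + 123 = 2875
e × U → 0.7590 × 666 = 505.49
Denominator → 2875 + 505.49 = 3380.49
RR3 = 1453 / 3380.49 = 0.4298

43.0%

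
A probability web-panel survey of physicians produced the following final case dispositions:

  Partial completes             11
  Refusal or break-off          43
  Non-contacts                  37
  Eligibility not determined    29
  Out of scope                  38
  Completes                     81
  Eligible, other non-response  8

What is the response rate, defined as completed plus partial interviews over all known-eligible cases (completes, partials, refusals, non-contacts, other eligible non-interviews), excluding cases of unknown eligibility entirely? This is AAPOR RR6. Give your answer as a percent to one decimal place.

51.1%

Num = 81 + 11 = 92
Base = 81 + 11 + 43 + 37 + 8 = 180
RR6 = 92 / 180 = 0.5111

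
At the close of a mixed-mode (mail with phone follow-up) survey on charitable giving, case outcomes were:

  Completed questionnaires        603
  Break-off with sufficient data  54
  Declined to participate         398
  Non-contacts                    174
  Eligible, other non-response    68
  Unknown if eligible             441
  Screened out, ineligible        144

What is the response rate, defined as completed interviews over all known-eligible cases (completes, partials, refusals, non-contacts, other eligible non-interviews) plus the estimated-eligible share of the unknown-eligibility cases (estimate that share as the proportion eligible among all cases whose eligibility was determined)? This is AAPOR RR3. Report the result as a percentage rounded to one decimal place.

Numerator → 603
Determined eligible → 603 + 54 + 398 + 174 + 68 = 1297
e = 1297 / (1297 + 144) = 1297 / 1441 = 0.9001
Estimated eligible among unknowns → 0.9001 × 441 = 396.94
Denom → 1297 + 396.94 = 1693.94
RR3 = 603 / 1693.94 = 0.3560

35.6%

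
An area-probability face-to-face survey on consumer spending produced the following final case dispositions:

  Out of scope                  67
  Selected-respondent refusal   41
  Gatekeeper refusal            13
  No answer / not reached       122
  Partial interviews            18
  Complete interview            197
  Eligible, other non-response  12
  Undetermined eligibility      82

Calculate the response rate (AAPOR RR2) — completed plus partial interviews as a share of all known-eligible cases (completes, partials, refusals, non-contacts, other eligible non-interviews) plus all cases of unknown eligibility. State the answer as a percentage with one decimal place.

44.3%

Refused = 13 + 41 = 54
Top: 197 + 18 = 215
Base: 197 + 18 + 54 + 122 + 12 + 82 = 485
RR2 = 215 / 485 = 0.4433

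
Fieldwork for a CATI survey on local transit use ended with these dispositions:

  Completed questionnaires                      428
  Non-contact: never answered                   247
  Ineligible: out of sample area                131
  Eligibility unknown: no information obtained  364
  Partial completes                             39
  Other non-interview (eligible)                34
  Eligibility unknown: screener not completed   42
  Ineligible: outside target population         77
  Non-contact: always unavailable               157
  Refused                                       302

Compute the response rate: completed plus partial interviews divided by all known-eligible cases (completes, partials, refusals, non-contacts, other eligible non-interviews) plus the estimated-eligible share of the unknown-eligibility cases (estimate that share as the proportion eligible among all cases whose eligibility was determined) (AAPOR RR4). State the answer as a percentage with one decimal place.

30.1%

No answer / not reached = 247 + 157 = 404
Unknown if eligible = 42 + 364 = 406
Out of scope = 77 + 131 = 208
Numerator = 428 + 39 = 467
Eligible (known) = 428 + 39 + 302 + 404 + 34 = 1207
e = 1207 / (1207 + 208) = 1207 / 1415 = 0.8530
Eligible share of unknowns = 0.8530 × 406 = 346.32
Base = 1207 + 346.32 = 1553.32
RR4 = 467 / 1553.32 = 0.3006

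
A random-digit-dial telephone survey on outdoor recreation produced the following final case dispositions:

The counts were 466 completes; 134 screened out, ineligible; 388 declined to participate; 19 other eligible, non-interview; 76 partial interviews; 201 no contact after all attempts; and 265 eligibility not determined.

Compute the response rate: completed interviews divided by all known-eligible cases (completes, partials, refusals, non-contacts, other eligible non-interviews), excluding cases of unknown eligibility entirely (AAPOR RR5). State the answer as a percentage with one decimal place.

40.5%

Num = 466
Denominator = 466 + 76 + 388 + 201 + 19 = 1150
RR5 = 466 / 1150 = 0.4052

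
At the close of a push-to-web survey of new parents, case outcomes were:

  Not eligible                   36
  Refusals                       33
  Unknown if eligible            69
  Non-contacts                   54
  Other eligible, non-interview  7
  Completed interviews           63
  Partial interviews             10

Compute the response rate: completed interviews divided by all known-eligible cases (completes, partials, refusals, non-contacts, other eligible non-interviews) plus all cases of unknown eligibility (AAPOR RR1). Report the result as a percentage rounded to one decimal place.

26.7%

Numerator: 63
Base: 63 + 10 + 33 + 54 + 7 + 69 = 236
RR1 = 63 / 236 = 0.2669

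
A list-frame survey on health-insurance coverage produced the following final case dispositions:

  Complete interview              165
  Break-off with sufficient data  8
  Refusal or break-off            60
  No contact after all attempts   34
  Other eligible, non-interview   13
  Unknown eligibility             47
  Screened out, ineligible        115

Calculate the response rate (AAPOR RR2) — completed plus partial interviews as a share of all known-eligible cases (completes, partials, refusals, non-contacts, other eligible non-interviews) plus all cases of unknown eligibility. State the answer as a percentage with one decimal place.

52.9%

Numerator = 165 + 8 = 173
Denom = 165 + 8 + 60 + 34 + 13 + 47 = 327
RR2 = 173 / 327 = 0.5291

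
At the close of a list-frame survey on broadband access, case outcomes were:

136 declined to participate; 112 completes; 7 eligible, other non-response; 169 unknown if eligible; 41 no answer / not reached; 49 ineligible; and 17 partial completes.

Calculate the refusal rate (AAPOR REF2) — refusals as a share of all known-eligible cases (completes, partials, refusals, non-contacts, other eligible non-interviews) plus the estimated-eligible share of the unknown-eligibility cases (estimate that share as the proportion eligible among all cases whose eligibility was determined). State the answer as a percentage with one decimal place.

29.6%

Numerator → 136
Eligible (known) → 112 + 17 + 136 + 41 + 7 = 313
e = 313 / (313 + 49) = 313 / 362 = 0.8646
e × U → 0.8646 × 169 = 146.12
Denominator → 313 + 146.12 = 459.12
REF2 = 136 / 459.12 = 0.2962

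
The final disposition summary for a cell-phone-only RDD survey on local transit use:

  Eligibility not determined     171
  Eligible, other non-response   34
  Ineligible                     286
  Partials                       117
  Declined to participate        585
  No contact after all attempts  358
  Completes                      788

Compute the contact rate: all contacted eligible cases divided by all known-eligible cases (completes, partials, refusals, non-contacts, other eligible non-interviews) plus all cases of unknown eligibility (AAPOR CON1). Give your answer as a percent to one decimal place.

Num → 788 + 117 + 585 + 34 = 1524
Denominator → 788 + 117 + 585 + 358 + 34 + 171 = 2053
CON1 = 1524 / 2053 = 0.7423

74.2%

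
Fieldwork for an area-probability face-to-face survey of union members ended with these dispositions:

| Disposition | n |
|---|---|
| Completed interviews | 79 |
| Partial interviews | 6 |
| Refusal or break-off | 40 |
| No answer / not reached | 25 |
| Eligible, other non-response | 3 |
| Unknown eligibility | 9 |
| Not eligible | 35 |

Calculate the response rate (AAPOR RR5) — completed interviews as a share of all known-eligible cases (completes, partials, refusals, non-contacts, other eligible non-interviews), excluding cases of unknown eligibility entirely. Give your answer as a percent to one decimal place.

Numerator → 79
Base → 79 + 6 + 40 + 25 + 3 = 153
RR5 = 79 / 153 = 0.5163

51.6%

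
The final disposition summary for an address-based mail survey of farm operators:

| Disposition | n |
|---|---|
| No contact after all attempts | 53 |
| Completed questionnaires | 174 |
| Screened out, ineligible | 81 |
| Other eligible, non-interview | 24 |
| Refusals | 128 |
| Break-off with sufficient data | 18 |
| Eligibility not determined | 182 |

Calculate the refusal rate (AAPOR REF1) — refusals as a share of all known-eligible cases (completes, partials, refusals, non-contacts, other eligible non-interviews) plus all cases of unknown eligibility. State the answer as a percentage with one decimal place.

Top = 128
Denom = 174 + 18 + 128 + 53 + 24 + 182 = 579
REF1 = 128 / 579 = 0.2211

22.1%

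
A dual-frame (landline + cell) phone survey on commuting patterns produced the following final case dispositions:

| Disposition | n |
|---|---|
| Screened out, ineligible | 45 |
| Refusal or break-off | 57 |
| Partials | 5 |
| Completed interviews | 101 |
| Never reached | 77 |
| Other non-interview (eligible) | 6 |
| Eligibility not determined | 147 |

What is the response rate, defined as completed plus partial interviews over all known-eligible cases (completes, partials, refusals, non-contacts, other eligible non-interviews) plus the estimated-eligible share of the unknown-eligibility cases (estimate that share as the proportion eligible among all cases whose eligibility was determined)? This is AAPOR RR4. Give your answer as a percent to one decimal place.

Numerator → 101 + 5 = 106
Eligible (known) → 101 + 5 + 57 + 77 + 6 = 246
e = 246 / (246 + 45) = 246 / 291 = 0.8454
Eligible share of unknowns → 0.8454 × 147 = 124.27
Denom → 246 + 124.27 = 370.27
RR4 = 106 / 370.27 = 0.2863

28.6%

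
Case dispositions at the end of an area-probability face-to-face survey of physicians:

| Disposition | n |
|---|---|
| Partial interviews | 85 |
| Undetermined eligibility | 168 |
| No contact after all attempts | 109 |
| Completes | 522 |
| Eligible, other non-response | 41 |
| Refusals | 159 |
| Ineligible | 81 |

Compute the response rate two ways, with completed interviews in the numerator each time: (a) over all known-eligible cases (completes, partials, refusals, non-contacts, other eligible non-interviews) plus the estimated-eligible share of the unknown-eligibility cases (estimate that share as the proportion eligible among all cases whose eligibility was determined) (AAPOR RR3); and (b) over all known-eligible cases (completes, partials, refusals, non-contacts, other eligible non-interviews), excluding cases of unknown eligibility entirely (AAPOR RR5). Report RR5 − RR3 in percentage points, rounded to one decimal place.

Num = 522
Determined eligible = 522 + 85 + 159 + 109 + 41 = 916
e = 916 / (916 + 81) = 916 / 997 = 0.9188
Eligible share of unknowns = 0.9188 × 168 = 154.36
Denominator = 916 + 154.36 = 1070.36
RR3 = 522 / 1070.36 = 0.4877
Denominator = 522 + 85 + 159 + 109 + 41 = 916
RR5 = 522 / 916 = 0.5699
Difference = 56.99 − 48.77 = 8.22 percentage points

8.2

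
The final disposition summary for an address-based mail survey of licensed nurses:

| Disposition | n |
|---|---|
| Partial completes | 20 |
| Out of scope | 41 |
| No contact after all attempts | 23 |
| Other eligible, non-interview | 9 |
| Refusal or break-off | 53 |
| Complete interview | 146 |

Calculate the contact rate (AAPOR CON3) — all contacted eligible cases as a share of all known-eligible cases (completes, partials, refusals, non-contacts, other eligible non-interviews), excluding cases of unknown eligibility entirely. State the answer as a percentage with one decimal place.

90.8%

Num → 146 + 20 + 53 + 9 = 228
Denominator → 146 + 20 + 53 + 23 + 9 = 251
CON3 = 228 / 251 = 0.9084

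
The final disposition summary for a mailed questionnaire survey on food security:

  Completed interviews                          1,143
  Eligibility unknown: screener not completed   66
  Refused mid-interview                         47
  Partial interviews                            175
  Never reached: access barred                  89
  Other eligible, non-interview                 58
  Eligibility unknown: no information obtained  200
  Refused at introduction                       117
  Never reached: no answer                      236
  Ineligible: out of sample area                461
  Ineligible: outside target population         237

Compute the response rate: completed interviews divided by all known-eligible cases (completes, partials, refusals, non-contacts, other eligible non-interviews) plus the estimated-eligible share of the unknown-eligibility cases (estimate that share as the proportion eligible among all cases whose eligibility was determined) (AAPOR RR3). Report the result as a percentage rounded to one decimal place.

55.5%

Refusals = 117 + 47 = 164
No contact after all attempts = 236 + 89 = 325
Undetermined eligibility = 66 + 200 = 266
Out of scope = 237 + 461 = 698
Numerator: 1143
Eligible (known): 1143 + 175 + 164 + 325 + 58 = 1865
e = 1865 / (1865 + 698) = 1865 / 2563 = 0.7277
e × U: 0.7277 × 266 = 193.57
Base: 1865 + 193.57 = 2058.57
RR3 = 1143 / 2058.57 = 0.5552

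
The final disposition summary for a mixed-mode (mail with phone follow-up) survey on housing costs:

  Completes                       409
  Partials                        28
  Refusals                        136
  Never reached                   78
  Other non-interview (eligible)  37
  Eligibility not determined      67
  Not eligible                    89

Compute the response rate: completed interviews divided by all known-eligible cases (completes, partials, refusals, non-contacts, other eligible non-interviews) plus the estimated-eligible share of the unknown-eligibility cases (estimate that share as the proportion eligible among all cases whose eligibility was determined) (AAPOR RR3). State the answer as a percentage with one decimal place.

Top → 409
Eligible (known) → 409 + 28 + 136 + 78 + 37 = 688
e = 688 / (688 + 89) = 688 / 777 = 0.8855
e × U → 0.8855 × 67 = 59.33
Base → 688 + 59.33 = 747.33
RR3 = 409 / 747.33 = 0.5473

54.7%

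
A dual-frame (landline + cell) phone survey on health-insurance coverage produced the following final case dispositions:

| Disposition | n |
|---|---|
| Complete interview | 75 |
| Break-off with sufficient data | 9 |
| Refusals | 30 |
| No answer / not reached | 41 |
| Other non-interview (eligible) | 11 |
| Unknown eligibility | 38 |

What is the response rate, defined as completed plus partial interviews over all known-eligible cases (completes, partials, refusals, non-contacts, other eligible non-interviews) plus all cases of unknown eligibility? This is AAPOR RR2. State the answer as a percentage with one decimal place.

Num: 75 + 9 = 84
Denominator: 75 + 9 + 30 + 41 + 11 + 38 = 204
RR2 = 84 / 204 = 0.4118

41.2%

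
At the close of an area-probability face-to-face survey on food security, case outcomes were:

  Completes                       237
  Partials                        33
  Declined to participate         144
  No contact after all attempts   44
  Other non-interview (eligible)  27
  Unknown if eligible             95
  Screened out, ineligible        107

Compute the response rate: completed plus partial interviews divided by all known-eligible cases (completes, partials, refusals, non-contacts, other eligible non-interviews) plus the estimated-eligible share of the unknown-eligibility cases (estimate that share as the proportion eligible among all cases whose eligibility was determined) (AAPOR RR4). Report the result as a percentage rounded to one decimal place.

Num → 237 + 33 = 270
Known eligible → 237 + 33 + 144 + 44 + 27 = 485
e = 485 / (485 + 107) = 485 / 592 = 0.8193
e × U → 0.8193 × 95 = 77.83
Denominator → 485 + 77.83 = 562.83
RR4 = 270 / 562.83 = 0.4797

48.0%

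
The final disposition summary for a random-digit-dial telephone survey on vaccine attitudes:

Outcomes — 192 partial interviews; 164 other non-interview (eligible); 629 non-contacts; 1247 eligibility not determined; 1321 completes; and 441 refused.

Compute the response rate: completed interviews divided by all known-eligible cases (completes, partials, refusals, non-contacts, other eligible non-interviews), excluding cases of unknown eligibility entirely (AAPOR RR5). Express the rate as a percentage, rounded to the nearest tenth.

Numerator: 1321
Denom: 1321 + 192 + 441 + 629 + 164 = 2747
RR5 = 1321 / 2747 = 0.4809

48.1%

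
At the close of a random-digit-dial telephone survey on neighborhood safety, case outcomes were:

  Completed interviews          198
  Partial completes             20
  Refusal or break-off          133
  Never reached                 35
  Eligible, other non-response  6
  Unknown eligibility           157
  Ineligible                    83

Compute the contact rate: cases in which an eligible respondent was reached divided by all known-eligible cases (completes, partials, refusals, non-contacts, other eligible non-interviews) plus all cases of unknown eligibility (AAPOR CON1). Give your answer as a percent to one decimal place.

65.0%

Num: 198 + 20 + 133 + 6 = 357
Denominator: 198 + 20 + 133 + 35 + 6 + 157 = 549
CON1 = 357 / 549 = 0.6503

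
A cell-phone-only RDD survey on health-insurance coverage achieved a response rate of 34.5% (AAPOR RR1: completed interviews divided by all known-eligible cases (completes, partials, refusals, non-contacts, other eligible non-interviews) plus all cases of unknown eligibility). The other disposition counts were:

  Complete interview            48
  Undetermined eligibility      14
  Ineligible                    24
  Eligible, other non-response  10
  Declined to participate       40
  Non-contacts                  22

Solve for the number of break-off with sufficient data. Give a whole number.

5

RR1 = 48 / D = 0.345
D = 48 / 0.345 = 139.1
Rest of base = 134
break-off with sufficient data = 139.1 − 134 ≈ 5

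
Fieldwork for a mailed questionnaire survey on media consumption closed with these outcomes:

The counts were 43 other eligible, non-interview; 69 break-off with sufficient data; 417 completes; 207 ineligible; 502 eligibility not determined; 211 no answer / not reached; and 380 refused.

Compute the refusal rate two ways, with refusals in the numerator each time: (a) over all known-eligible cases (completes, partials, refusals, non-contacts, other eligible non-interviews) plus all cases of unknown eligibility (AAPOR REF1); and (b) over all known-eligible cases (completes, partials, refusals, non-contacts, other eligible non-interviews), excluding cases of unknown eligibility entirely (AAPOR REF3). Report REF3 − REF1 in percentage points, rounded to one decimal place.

10.5

Numerator → 380
Denom → 417 + 69 + 380 + 211 + 43 + 502 = 1622
REF1 = 380 / 1622 = 0.2343
Denom → 417 + 69 + 380 + 211 + 43 = 1120
REF3 = 380 / 1120 = 0.3393
Difference = 33.93 − 23.43 = 10.50 percentage points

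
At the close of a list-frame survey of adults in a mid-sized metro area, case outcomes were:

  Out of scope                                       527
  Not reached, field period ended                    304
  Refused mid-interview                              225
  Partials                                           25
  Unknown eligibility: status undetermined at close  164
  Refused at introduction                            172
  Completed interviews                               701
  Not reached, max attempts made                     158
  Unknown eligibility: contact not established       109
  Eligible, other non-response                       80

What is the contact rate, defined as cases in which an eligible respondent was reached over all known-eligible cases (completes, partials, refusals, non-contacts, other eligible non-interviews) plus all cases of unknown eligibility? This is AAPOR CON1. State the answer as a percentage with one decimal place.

Declined to participate = 172 + 225 = 397
Never reached = 304 + 158 = 462
Unknown eligibility = 109 + 164 = 273
Top → 701 + 25 + 397 + 80 = 1203
Base → 701 + 25 + 397 + 462 + 80 + 273 = 1938
CON1 = 1203 / 1938 = 0.6207

62.1%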